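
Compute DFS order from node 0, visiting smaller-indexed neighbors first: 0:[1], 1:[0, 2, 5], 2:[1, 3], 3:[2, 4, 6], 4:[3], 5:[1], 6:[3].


DFS stack-based: start with [0]
Visit order: [0, 1, 2, 3, 4, 6, 5]


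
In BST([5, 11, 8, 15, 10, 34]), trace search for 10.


BST root = 5
Search for 10: compare at each node
Path: [5, 11, 8, 10]


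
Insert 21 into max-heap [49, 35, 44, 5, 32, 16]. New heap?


Append 21: [49, 35, 44, 5, 32, 16, 21]
Bubble up: no swaps needed
Result: [49, 35, 44, 5, 32, 16, 21]


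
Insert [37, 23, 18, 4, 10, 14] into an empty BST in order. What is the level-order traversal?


Root = 37; build tree by BST insertion.
Level-Order traversal: [37, 23, 18, 4, 10, 14]


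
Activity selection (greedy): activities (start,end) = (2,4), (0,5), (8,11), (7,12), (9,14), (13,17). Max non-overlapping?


Greedy: pick earliest-ending, then skip overlaps.
Selected (3 activities): [(2, 4), (8, 11), (13, 17)]


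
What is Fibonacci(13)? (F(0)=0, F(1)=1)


F(n)=F(n-1)+F(n-2)
...F(11)=89, F(12)=144, F(13)=233


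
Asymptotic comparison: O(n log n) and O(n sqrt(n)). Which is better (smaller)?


linearithmic grows slower than n^1.5
O(n log n) is asymptotically smaller; O(n sqrt(n)) grows faster


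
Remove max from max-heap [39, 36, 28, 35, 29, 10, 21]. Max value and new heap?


Max = 39
Replace root with last, heapify down
Resulting heap: [36, 35, 28, 21, 29, 10]


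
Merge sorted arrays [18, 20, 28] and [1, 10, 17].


Compare heads, take smaller each step.
Merged: [1, 10, 17, 18, 20, 28]


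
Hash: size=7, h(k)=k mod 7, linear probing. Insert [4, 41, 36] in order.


Insertions: 4->slot 4; 41->slot 6; 36->slot 1
Table: [None, 36, None, None, 4, None, 41]


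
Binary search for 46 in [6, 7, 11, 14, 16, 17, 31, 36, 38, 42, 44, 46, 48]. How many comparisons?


Search for 46:
[0,12] mid=6 arr[6]=31
[7,12] mid=9 arr[9]=42
[10,12] mid=11 arr[11]=46
Total: 3 comparisons


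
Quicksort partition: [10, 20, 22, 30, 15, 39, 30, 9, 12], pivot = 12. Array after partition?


Elements <= 12 go left of pivot.
Result: [10, 9, 12, 30, 15, 39, 30, 20, 22], pivot at index 2


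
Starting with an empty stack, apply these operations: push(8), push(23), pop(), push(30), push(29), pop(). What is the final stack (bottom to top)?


push(8) -> [8]
push(23) -> [8, 23]
pop() returns 23 -> [8]
push(30) -> [8, 30]
push(29) -> [8, 30, 29]
pop() returns 29 -> [8, 30]
Final stack (bottom to top): [8, 30]


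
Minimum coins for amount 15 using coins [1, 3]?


dp[0]=0; dp[i]=1+min(dp[i-c] for c in coins)
...dp[10]=4, dp[11]=5, dp[12]=4, dp[13]=5, dp[14]=6, dp[15]=5
Minimum coins for 15 = 5


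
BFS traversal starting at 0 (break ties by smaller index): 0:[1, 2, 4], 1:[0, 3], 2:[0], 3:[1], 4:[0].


BFS queue: start with [0]
Visit order: [0, 1, 2, 4, 3]


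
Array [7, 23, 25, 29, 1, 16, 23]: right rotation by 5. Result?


Right rotate by 5: [25, 29, 1, 16, 23, 7, 23]


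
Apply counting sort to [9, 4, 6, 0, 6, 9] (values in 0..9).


Count array: [1, 0, 0, 0, 1, 0, 2, 0, 0, 2]
Reconstruct: [0, 4, 6, 6, 9, 9]


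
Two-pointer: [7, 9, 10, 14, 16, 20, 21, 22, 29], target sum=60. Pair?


Two pointers: lo=0, hi=8
No pair sums to 60


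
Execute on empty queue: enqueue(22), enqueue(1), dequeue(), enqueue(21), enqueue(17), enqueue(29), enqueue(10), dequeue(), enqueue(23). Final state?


enqueue(22) -> [22]
enqueue(1) -> [22, 1]
dequeue() returns 22 -> [1]
enqueue(21) -> [1, 21]
enqueue(17) -> [1, 21, 17]
enqueue(29) -> [1, 21, 17, 29]
enqueue(10) -> [1, 21, 17, 29, 10]
dequeue() returns 1 -> [21, 17, 29, 10]
enqueue(23) -> [21, 17, 29, 10, 23]
Final queue (front to back): [21, 17, 29, 10, 23]


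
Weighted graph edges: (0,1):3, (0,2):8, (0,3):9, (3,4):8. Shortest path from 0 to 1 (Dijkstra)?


Dijkstra from 0:
Distances: {0: 0, 1: 3, 2: 8, 3: 9, 4: 17}
Shortest distance to 1 = 3, path = [0, 1]


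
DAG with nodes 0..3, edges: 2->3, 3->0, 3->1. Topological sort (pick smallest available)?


Kahn's algorithm, process smallest node first
Order: [2, 3, 0, 1]


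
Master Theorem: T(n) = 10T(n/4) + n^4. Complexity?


a=10, b=4, c=4. log_4(10)=1.661 < c=4. Case 3: O(n^c) = O(n^4)
Complexity: O(n^4)


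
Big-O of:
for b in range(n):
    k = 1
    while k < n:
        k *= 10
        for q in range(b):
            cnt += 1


Per nesting level: O(n) * O(log n) * O(n) [triangular over b] = O(n^2 log n)
Complexity: O(n^2 log n)


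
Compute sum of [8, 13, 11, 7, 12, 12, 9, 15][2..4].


Prefix sums: [0, 8, 21, 32, 39, 51, 63, 72, 87]
Sum[2..4] = prefix[5] - prefix[2] = 51 - 21 = 30


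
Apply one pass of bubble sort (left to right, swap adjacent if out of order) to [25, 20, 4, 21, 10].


After one pass: [20, 4, 21, 10, 25]


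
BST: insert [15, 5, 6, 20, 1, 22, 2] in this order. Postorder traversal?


Root = 15; build tree by BST insertion.
Postorder traversal: [2, 1, 6, 5, 22, 20, 15]


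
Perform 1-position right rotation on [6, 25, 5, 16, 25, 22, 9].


Right rotate by 1: [9, 6, 25, 5, 16, 25, 22]


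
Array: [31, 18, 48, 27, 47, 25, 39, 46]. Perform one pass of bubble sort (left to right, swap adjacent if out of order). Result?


After one pass: [18, 31, 27, 47, 25, 39, 46, 48]


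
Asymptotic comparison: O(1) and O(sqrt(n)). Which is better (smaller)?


constant grows slower than sublinear
O(1) is asymptotically smaller; O(sqrt(n)) grows faster


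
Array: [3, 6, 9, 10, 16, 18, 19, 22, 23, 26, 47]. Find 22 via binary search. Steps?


Search for 22:
[0,10] mid=5 arr[5]=18
[6,10] mid=8 arr[8]=23
[6,7] mid=6 arr[6]=19
[7,7] mid=7 arr[7]=22
Total: 4 comparisons


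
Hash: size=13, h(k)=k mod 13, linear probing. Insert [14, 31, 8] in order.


Insertions: 14->slot 1; 31->slot 5; 8->slot 8
Table: [None, 14, None, None, None, 31, None, None, 8, None, None, None, None]


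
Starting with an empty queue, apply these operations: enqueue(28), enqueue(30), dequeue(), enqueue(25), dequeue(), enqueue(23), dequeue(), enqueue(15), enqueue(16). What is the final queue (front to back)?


enqueue(28) -> [28]
enqueue(30) -> [28, 30]
dequeue() returns 28 -> [30]
enqueue(25) -> [30, 25]
dequeue() returns 30 -> [25]
enqueue(23) -> [25, 23]
dequeue() returns 25 -> [23]
enqueue(15) -> [23, 15]
enqueue(16) -> [23, 15, 16]
Final queue (front to back): [23, 15, 16]


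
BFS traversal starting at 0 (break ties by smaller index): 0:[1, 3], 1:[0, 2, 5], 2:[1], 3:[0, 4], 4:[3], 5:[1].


BFS queue: start with [0]
Visit order: [0, 1, 3, 2, 5, 4]


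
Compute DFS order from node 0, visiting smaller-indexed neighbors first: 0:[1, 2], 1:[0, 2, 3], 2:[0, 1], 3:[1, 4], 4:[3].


DFS stack-based: start with [0]
Visit order: [0, 1, 2, 3, 4]


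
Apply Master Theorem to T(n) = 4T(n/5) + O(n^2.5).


a=4, b=5, c=2.5. log_5(4)=0.861 < c=2.5. Case 3: O(n^c) = O(n^2.500)
Complexity: O(n^2.500)


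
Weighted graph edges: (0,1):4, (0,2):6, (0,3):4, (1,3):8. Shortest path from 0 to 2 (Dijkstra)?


Dijkstra from 0:
Distances: {0: 0, 1: 4, 2: 6, 3: 4}
Shortest distance to 2 = 6, path = [0, 2]


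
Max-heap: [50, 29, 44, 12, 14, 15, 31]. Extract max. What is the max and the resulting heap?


Max = 50
Replace root with last, heapify down
Resulting heap: [44, 29, 31, 12, 14, 15]


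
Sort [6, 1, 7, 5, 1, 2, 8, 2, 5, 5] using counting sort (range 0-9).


Count array: [0, 2, 2, 0, 0, 3, 1, 1, 1, 0]
Reconstruct: [1, 1, 2, 2, 5, 5, 5, 6, 7, 8]


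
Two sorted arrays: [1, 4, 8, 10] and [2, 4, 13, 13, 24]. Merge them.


Compare heads, take smaller each step.
Merged: [1, 2, 4, 4, 8, 10, 13, 13, 24]


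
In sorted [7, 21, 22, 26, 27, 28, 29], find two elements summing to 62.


Two pointers: lo=0, hi=6
No pair sums to 62


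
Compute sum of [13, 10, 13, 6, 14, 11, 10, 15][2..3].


Prefix sums: [0, 13, 23, 36, 42, 56, 67, 77, 92]
Sum[2..3] = prefix[4] - prefix[2] = 42 - 23 = 19


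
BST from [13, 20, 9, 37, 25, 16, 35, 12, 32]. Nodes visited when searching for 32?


BST root = 13
Search for 32: compare at each node
Path: [13, 20, 37, 25, 35, 32]


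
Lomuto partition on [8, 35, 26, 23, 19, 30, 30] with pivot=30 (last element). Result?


Elements <= 30 go left of pivot.
Result: [8, 26, 23, 19, 30, 30, 35], pivot at index 5


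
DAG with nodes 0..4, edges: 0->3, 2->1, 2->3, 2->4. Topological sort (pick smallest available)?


Kahn's algorithm, process smallest node first
Order: [0, 2, 1, 3, 4]


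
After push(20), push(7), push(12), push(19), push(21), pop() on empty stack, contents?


push(20) -> [20]
push(7) -> [20, 7]
push(12) -> [20, 7, 12]
push(19) -> [20, 7, 12, 19]
push(21) -> [20, 7, 12, 19, 21]
pop() returns 21 -> [20, 7, 12, 19]
Final stack (bottom to top): [20, 7, 12, 19]


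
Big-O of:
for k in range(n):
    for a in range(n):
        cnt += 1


Per nesting level: O(n) * O(n) = O(n^2)
Complexity: O(n^2)


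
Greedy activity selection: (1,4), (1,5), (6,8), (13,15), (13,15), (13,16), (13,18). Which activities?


Greedy: pick earliest-ending, then skip overlaps.
Selected (3 activities): [(1, 4), (6, 8), (13, 15)]


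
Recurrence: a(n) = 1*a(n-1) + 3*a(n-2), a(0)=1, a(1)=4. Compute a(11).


Build bottom-up:
...a(9)=2683, a(10)=6160, a(11)=1*6160+3*2683=14209


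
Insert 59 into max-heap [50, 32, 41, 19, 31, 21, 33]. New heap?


Append 59: [50, 32, 41, 19, 31, 21, 33, 59]
Bubble up: swap idx 7(59) with idx 3(19); swap idx 3(59) with idx 1(32); swap idx 1(59) with idx 0(50)
Result: [59, 50, 41, 32, 31, 21, 33, 19]


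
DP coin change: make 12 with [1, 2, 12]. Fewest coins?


dp[0]=0; dp[i]=1+min(dp[i-c] for c in coins)
...dp[7]=4, dp[8]=4, dp[9]=5, dp[10]=5, dp[11]=6, dp[12]=1
Minimum coins for 12 = 1


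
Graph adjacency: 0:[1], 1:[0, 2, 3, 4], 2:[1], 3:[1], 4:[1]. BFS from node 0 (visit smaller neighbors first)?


BFS queue: start with [0]
Visit order: [0, 1, 2, 3, 4]


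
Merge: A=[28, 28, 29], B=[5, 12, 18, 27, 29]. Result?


Compare heads, take smaller each step.
Merged: [5, 12, 18, 27, 28, 28, 29, 29]


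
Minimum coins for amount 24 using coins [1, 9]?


dp[0]=0; dp[i]=1+min(dp[i-c] for c in coins)
...dp[19]=3, dp[20]=4, dp[21]=5, dp[22]=6, dp[23]=7, dp[24]=8
Minimum coins for 24 = 8


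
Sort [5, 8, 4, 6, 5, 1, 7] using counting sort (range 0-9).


Count array: [0, 1, 0, 0, 1, 2, 1, 1, 1, 0]
Reconstruct: [1, 4, 5, 5, 6, 7, 8]


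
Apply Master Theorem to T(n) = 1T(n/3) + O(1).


a=1, b=3, c=0. log_3(1)=0 = c=0. Case 2: O(n^c log n) = O(log n)
Complexity: O(log n)


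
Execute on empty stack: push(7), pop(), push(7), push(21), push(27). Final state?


push(7) -> [7]
pop() returns 7 -> []
push(7) -> [7]
push(21) -> [7, 21]
push(27) -> [7, 21, 27]
Final stack (bottom to top): [7, 21, 27]


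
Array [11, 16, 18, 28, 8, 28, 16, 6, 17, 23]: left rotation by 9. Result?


Left rotate by 9: [23, 11, 16, 18, 28, 8, 28, 16, 6, 17]


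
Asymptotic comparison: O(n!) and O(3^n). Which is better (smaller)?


exponential (base 3) grows slower than factorial
O(3^n) is asymptotically smaller; O(n!) grows faster


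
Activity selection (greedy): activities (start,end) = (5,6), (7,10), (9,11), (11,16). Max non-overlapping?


Greedy: pick earliest-ending, then skip overlaps.
Selected (3 activities): [(5, 6), (7, 10), (11, 16)]


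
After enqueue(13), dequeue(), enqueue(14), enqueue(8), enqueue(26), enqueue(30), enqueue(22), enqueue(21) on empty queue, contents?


enqueue(13) -> [13]
dequeue() returns 13 -> []
enqueue(14) -> [14]
enqueue(8) -> [14, 8]
enqueue(26) -> [14, 8, 26]
enqueue(30) -> [14, 8, 26, 30]
enqueue(22) -> [14, 8, 26, 30, 22]
enqueue(21) -> [14, 8, 26, 30, 22, 21]
Final queue (front to back): [14, 8, 26, 30, 22, 21]


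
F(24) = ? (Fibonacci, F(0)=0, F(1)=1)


F(n)=F(n-1)+F(n-2)
...F(22)=17711, F(23)=28657, F(24)=46368


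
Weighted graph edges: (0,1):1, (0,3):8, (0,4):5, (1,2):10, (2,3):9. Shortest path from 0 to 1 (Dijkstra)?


Dijkstra from 0:
Distances: {0: 0, 1: 1, 2: 11, 3: 8, 4: 5}
Shortest distance to 1 = 1, path = [0, 1]


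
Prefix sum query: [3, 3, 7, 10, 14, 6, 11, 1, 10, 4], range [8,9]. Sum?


Prefix sums: [0, 3, 6, 13, 23, 37, 43, 54, 55, 65, 69]
Sum[8..9] = prefix[10] - prefix[8] = 69 - 55 = 14


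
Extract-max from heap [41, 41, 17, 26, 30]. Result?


Max = 41
Replace root with last, heapify down
Resulting heap: [41, 30, 17, 26]


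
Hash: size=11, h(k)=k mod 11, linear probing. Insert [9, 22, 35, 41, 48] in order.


Insertions: 9->slot 9; 22->slot 0; 35->slot 2; 41->slot 8; 48->slot 4
Table: [22, None, 35, None, 48, None, None, None, 41, 9, None]


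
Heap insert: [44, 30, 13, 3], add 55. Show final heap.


Append 55: [44, 30, 13, 3, 55]
Bubble up: swap idx 4(55) with idx 1(30); swap idx 1(55) with idx 0(44)
Result: [55, 44, 13, 3, 30]


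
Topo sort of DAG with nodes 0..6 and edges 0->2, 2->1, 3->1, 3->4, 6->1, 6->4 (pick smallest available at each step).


Kahn's algorithm, process smallest node first
Order: [0, 2, 3, 5, 6, 1, 4]


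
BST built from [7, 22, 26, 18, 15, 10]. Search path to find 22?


BST root = 7
Search for 22: compare at each node
Path: [7, 22]


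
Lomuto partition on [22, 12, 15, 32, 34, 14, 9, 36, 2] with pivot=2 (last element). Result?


Elements <= 2 go left of pivot.
Result: [2, 12, 15, 32, 34, 14, 9, 36, 22], pivot at index 0


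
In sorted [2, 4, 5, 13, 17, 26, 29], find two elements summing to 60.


Two pointers: lo=0, hi=6
No pair sums to 60


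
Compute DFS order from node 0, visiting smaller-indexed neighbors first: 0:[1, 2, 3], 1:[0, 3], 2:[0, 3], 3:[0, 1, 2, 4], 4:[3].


DFS stack-based: start with [0]
Visit order: [0, 1, 3, 2, 4]


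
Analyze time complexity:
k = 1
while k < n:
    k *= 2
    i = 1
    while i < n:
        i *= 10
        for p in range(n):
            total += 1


Per nesting level: O(log n) * O(log n) * O(n) = O(n (log n)^2)
Complexity: O(n (log n)^2)


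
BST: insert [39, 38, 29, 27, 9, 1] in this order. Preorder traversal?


Root = 39; build tree by BST insertion.
Preorder traversal: [39, 38, 29, 27, 9, 1]


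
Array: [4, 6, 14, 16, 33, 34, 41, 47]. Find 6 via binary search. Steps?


Search for 6:
[0,7] mid=3 arr[3]=16
[0,2] mid=1 arr[1]=6
Total: 2 comparisons


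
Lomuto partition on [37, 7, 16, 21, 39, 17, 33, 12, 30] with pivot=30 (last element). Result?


Elements <= 30 go left of pivot.
Result: [7, 16, 21, 17, 12, 30, 33, 39, 37], pivot at index 5


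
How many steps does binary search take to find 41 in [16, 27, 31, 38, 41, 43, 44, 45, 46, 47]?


Search for 41:
[0,9] mid=4 arr[4]=41
Total: 1 comparisons


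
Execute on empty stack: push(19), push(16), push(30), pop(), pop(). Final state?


push(19) -> [19]
push(16) -> [19, 16]
push(30) -> [19, 16, 30]
pop() returns 30 -> [19, 16]
pop() returns 16 -> [19]
Final stack (bottom to top): [19]


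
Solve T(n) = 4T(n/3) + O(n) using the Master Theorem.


a=4, b=3, c=1. log_3(4)=1.262 > c=1. Case 1: O(n^log_b(a)) = O(n^1.262)
Complexity: O(n^1.262)


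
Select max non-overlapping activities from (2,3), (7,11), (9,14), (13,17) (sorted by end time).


Greedy: pick earliest-ending, then skip overlaps.
Selected (3 activities): [(2, 3), (7, 11), (13, 17)]


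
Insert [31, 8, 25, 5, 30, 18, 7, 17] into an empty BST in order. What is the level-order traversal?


Root = 31; build tree by BST insertion.
Level-Order traversal: [31, 8, 5, 25, 7, 18, 30, 17]


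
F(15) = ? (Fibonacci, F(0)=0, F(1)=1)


F(n)=F(n-1)+F(n-2)
...F(13)=233, F(14)=377, F(15)=610


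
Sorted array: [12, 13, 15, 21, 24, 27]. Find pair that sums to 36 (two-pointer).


Two pointers: lo=0, hi=5
Found pair: (12, 24) summing to 36


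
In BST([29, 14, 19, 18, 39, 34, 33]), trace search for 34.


BST root = 29
Search for 34: compare at each node
Path: [29, 39, 34]


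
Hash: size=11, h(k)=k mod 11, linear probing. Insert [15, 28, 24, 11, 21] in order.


Insertions: 15->slot 4; 28->slot 6; 24->slot 2; 11->slot 0; 21->slot 10
Table: [11, None, 24, None, 15, None, 28, None, None, None, 21]


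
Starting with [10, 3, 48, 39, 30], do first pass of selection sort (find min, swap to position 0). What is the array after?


After one pass: [3, 10, 48, 39, 30]


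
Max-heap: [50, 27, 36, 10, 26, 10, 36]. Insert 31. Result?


Append 31: [50, 27, 36, 10, 26, 10, 36, 31]
Bubble up: swap idx 7(31) with idx 3(10); swap idx 3(31) with idx 1(27)
Result: [50, 31, 36, 27, 26, 10, 36, 10]


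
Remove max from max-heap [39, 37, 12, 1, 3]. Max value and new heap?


Max = 39
Replace root with last, heapify down
Resulting heap: [37, 3, 12, 1]


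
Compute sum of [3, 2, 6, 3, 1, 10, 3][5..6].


Prefix sums: [0, 3, 5, 11, 14, 15, 25, 28]
Sum[5..6] = prefix[7] - prefix[5] = 28 - 15 = 13


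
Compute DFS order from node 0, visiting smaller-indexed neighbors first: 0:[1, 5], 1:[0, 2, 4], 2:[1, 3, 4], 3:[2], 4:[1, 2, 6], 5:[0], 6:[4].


DFS stack-based: start with [0]
Visit order: [0, 1, 2, 3, 4, 6, 5]


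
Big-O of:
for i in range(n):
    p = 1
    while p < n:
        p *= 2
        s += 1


Per nesting level: O(n) * O(log n) = O(n log n)
Complexity: O(n log n)


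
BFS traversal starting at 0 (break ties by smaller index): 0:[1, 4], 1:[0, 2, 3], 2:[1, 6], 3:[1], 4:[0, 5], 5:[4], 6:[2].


BFS queue: start with [0]
Visit order: [0, 1, 4, 2, 3, 5, 6]


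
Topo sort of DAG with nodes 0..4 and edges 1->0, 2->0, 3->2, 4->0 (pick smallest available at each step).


Kahn's algorithm, process smallest node first
Order: [1, 3, 2, 4, 0]


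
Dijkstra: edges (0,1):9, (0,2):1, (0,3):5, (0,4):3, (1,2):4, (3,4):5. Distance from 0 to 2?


Dijkstra from 0:
Distances: {0: 0, 1: 5, 2: 1, 3: 5, 4: 3}
Shortest distance to 2 = 1, path = [0, 2]


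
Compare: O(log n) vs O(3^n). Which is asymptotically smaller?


logarithmic grows slower than exponential (base 3)
O(log n) is asymptotically smaller; O(3^n) grows faster


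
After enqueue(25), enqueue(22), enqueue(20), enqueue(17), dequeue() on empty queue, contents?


enqueue(25) -> [25]
enqueue(22) -> [25, 22]
enqueue(20) -> [25, 22, 20]
enqueue(17) -> [25, 22, 20, 17]
dequeue() returns 25 -> [22, 20, 17]
Final queue (front to back): [22, 20, 17]


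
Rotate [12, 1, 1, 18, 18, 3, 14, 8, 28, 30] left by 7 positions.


Left rotate by 7: [8, 28, 30, 12, 1, 1, 18, 18, 3, 14]


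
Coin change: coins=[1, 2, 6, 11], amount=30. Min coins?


dp[0]=0; dp[i]=1+min(dp[i-c] for c in coins)
...dp[25]=4, dp[26]=4, dp[27]=5, dp[28]=3, dp[29]=4, dp[30]=4
Minimum coins for 30 = 4


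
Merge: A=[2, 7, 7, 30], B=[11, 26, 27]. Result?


Compare heads, take smaller each step.
Merged: [2, 7, 7, 11, 26, 27, 30]


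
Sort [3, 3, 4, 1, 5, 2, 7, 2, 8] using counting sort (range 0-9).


Count array: [0, 1, 2, 2, 1, 1, 0, 1, 1, 0]
Reconstruct: [1, 2, 2, 3, 3, 4, 5, 7, 8]


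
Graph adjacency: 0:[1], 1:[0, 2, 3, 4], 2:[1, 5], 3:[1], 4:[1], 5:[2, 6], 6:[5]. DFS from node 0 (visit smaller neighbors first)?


DFS stack-based: start with [0]
Visit order: [0, 1, 2, 5, 6, 3, 4]


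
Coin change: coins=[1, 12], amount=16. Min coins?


dp[0]=0; dp[i]=1+min(dp[i-c] for c in coins)
...dp[11]=11, dp[12]=1, dp[13]=2, dp[14]=3, dp[15]=4, dp[16]=5
Minimum coins for 16 = 5


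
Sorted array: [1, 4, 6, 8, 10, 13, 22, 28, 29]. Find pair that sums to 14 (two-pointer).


Two pointers: lo=0, hi=8
Found pair: (1, 13) summing to 14


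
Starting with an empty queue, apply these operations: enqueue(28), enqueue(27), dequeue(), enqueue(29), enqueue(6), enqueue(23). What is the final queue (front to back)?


enqueue(28) -> [28]
enqueue(27) -> [28, 27]
dequeue() returns 28 -> [27]
enqueue(29) -> [27, 29]
enqueue(6) -> [27, 29, 6]
enqueue(23) -> [27, 29, 6, 23]
Final queue (front to back): [27, 29, 6, 23]


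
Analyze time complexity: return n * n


Analysis: constant-time operation, no loop
Complexity: O(1)


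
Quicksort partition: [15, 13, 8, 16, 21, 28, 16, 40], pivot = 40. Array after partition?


Elements <= 40 go left of pivot.
Result: [15, 13, 8, 16, 21, 28, 16, 40], pivot at index 7


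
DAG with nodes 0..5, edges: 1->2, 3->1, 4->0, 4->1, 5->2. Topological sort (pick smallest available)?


Kahn's algorithm, process smallest node first
Order: [3, 4, 0, 1, 5, 2]


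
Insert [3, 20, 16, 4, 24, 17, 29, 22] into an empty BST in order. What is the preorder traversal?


Root = 3; build tree by BST insertion.
Preorder traversal: [3, 20, 16, 4, 17, 24, 22, 29]


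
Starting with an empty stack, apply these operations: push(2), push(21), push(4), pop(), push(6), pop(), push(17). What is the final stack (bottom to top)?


push(2) -> [2]
push(21) -> [2, 21]
push(4) -> [2, 21, 4]
pop() returns 4 -> [2, 21]
push(6) -> [2, 21, 6]
pop() returns 6 -> [2, 21]
push(17) -> [2, 21, 17]
Final stack (bottom to top): [2, 21, 17]


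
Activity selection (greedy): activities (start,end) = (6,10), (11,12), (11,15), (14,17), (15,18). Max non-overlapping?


Greedy: pick earliest-ending, then skip overlaps.
Selected (3 activities): [(6, 10), (11, 12), (14, 17)]


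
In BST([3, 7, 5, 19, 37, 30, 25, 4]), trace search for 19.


BST root = 3
Search for 19: compare at each node
Path: [3, 7, 19]


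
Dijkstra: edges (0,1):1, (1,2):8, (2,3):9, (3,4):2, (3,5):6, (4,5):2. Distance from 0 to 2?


Dijkstra from 0:
Distances: {0: 0, 1: 1, 2: 9, 3: 18, 4: 20, 5: 22}
Shortest distance to 2 = 9, path = [0, 1, 2]


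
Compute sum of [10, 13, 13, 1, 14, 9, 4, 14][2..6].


Prefix sums: [0, 10, 23, 36, 37, 51, 60, 64, 78]
Sum[2..6] = prefix[7] - prefix[2] = 64 - 23 = 41


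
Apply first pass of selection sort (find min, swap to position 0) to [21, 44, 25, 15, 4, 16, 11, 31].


After one pass: [4, 44, 25, 15, 21, 16, 11, 31]


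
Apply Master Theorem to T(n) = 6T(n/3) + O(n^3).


a=6, b=3, c=3. log_3(6)=1.631 < c=3. Case 3: O(n^c) = O(n^3)
Complexity: O(n^3)


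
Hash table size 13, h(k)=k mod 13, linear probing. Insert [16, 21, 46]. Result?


Insertions: 16->slot 3; 21->slot 8; 46->slot 7
Table: [None, None, None, 16, None, None, None, 46, 21, None, None, None, None]


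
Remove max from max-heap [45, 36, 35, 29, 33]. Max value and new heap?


Max = 45
Replace root with last, heapify down
Resulting heap: [36, 33, 35, 29]


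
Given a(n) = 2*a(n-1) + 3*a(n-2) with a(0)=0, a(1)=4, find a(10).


Build bottom-up:
...a(8)=6560, a(9)=19684, a(10)=2*19684+3*6560=59048


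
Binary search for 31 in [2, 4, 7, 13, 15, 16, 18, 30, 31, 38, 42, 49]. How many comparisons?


Search for 31:
[0,11] mid=5 arr[5]=16
[6,11] mid=8 arr[8]=31
Total: 2 comparisons


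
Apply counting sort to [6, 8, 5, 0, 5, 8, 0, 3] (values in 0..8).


Count array: [2, 0, 0, 1, 0, 2, 1, 0, 2]
Reconstruct: [0, 0, 3, 5, 5, 6, 8, 8]


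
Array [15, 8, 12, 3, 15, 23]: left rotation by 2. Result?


Left rotate by 2: [12, 3, 15, 23, 15, 8]


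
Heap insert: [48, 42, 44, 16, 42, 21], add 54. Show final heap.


Append 54: [48, 42, 44, 16, 42, 21, 54]
Bubble up: swap idx 6(54) with idx 2(44); swap idx 2(54) with idx 0(48)
Result: [54, 42, 48, 16, 42, 21, 44]


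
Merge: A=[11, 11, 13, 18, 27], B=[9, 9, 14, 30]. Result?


Compare heads, take smaller each step.
Merged: [9, 9, 11, 11, 13, 14, 18, 27, 30]


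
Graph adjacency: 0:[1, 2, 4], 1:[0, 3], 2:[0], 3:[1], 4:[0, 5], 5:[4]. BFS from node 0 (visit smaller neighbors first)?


BFS queue: start with [0]
Visit order: [0, 1, 2, 4, 3, 5]


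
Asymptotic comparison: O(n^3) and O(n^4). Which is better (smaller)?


cubic grows slower than quartic
O(n^3) is asymptotically smaller; O(n^4) grows faster


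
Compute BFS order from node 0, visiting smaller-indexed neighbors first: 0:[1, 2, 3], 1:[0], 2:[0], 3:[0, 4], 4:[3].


BFS queue: start with [0]
Visit order: [0, 1, 2, 3, 4]


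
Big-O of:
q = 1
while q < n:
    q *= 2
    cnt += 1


Per nesting level: O(log n) = O(log n)
Complexity: O(log n)


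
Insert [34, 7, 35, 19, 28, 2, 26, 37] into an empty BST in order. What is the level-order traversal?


Root = 34; build tree by BST insertion.
Level-Order traversal: [34, 7, 35, 2, 19, 37, 28, 26]


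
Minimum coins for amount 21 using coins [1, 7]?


dp[0]=0; dp[i]=1+min(dp[i-c] for c in coins)
...dp[16]=4, dp[17]=5, dp[18]=6, dp[19]=7, dp[20]=8, dp[21]=3
Minimum coins for 21 = 3


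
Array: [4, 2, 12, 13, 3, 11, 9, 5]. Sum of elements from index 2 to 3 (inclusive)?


Prefix sums: [0, 4, 6, 18, 31, 34, 45, 54, 59]
Sum[2..3] = prefix[4] - prefix[2] = 31 - 6 = 25


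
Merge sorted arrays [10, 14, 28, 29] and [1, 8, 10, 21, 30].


Compare heads, take smaller each step.
Merged: [1, 8, 10, 10, 14, 21, 28, 29, 30]


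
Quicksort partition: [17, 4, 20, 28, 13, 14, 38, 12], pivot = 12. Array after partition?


Elements <= 12 go left of pivot.
Result: [4, 12, 20, 28, 13, 14, 38, 17], pivot at index 1


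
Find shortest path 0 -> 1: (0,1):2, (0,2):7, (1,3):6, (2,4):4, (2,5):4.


Dijkstra from 0:
Distances: {0: 0, 1: 2, 2: 7, 3: 8, 4: 11, 5: 11}
Shortest distance to 1 = 2, path = [0, 1]


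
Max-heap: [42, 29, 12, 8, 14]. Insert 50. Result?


Append 50: [42, 29, 12, 8, 14, 50]
Bubble up: swap idx 5(50) with idx 2(12); swap idx 2(50) with idx 0(42)
Result: [50, 29, 42, 8, 14, 12]


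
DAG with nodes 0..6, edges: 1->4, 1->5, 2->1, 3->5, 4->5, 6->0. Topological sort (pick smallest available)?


Kahn's algorithm, process smallest node first
Order: [2, 1, 3, 4, 5, 6, 0]


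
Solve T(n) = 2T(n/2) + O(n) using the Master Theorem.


a=2, b=2, c=1. log_2(2)=1 = c=1. Case 2: O(n^c log n) = O(n log n)
Complexity: O(n log n)


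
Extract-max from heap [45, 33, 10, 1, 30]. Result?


Max = 45
Replace root with last, heapify down
Resulting heap: [33, 30, 10, 1]


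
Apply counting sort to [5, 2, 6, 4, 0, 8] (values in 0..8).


Count array: [1, 0, 1, 0, 1, 1, 1, 0, 1]
Reconstruct: [0, 2, 4, 5, 6, 8]


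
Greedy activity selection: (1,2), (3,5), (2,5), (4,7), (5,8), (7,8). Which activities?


Greedy: pick earliest-ending, then skip overlaps.
Selected (3 activities): [(1, 2), (3, 5), (5, 8)]


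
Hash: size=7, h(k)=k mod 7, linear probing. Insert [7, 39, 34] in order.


Insertions: 7->slot 0; 39->slot 4; 34->slot 6
Table: [7, None, None, None, 39, None, 34]


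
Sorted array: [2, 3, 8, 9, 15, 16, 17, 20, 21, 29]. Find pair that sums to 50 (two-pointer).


Two pointers: lo=0, hi=9
Found pair: (21, 29) summing to 50


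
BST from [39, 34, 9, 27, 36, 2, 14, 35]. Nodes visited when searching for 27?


BST root = 39
Search for 27: compare at each node
Path: [39, 34, 9, 27]


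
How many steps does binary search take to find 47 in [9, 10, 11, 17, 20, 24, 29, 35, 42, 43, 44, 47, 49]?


Search for 47:
[0,12] mid=6 arr[6]=29
[7,12] mid=9 arr[9]=43
[10,12] mid=11 arr[11]=47
Total: 3 comparisons


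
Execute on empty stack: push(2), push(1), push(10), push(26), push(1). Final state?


push(2) -> [2]
push(1) -> [2, 1]
push(10) -> [2, 1, 10]
push(26) -> [2, 1, 10, 26]
push(1) -> [2, 1, 10, 26, 1]
Final stack (bottom to top): [2, 1, 10, 26, 1]


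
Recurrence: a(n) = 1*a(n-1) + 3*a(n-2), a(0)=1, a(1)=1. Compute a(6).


Build bottom-up:
...a(4)=19, a(5)=40, a(6)=1*40+3*19=97


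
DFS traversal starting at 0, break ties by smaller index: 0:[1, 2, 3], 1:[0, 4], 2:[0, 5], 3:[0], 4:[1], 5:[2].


DFS stack-based: start with [0]
Visit order: [0, 1, 4, 2, 5, 3]


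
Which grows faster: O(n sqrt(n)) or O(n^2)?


n^1.5 grows slower than quadratic
O(n sqrt(n)) is asymptotically smaller; O(n^2) grows faster


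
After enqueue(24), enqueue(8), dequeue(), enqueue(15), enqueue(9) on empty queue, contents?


enqueue(24) -> [24]
enqueue(8) -> [24, 8]
dequeue() returns 24 -> [8]
enqueue(15) -> [8, 15]
enqueue(9) -> [8, 15, 9]
Final queue (front to back): [8, 15, 9]


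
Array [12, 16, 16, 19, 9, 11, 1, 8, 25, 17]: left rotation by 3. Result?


Left rotate by 3: [19, 9, 11, 1, 8, 25, 17, 12, 16, 16]


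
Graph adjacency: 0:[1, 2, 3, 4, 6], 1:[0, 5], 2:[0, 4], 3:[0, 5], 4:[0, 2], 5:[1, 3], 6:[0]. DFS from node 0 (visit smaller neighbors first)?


DFS stack-based: start with [0]
Visit order: [0, 1, 5, 3, 2, 4, 6]


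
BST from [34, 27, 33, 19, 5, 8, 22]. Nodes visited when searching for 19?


BST root = 34
Search for 19: compare at each node
Path: [34, 27, 19]


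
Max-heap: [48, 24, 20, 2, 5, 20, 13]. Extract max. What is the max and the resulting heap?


Max = 48
Replace root with last, heapify down
Resulting heap: [24, 13, 20, 2, 5, 20]


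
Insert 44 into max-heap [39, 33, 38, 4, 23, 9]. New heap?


Append 44: [39, 33, 38, 4, 23, 9, 44]
Bubble up: swap idx 6(44) with idx 2(38); swap idx 2(44) with idx 0(39)
Result: [44, 33, 39, 4, 23, 9, 38]


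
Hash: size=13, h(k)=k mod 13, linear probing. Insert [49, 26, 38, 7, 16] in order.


Insertions: 49->slot 10; 26->slot 0; 38->slot 12; 7->slot 7; 16->slot 3
Table: [26, None, None, 16, None, None, None, 7, None, None, 49, None, 38]


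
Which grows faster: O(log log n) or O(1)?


constant grows slower than double-logarithmic
O(1) is asymptotically smaller; O(log log n) grows faster


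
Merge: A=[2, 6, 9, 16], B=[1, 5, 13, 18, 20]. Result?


Compare heads, take smaller each step.
Merged: [1, 2, 5, 6, 9, 13, 16, 18, 20]


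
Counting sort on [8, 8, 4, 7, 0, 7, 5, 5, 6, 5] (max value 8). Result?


Count array: [1, 0, 0, 0, 1, 3, 1, 2, 2]
Reconstruct: [0, 4, 5, 5, 5, 6, 7, 7, 8, 8]


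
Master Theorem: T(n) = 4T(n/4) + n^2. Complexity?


a=4, b=4, c=2. log_4(4)=1 < c=2. Case 3: O(n^c) = O(n^2)
Complexity: O(n^2)


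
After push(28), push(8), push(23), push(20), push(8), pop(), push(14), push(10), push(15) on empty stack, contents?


push(28) -> [28]
push(8) -> [28, 8]
push(23) -> [28, 8, 23]
push(20) -> [28, 8, 23, 20]
push(8) -> [28, 8, 23, 20, 8]
pop() returns 8 -> [28, 8, 23, 20]
push(14) -> [28, 8, 23, 20, 14]
push(10) -> [28, 8, 23, 20, 14, 10]
push(15) -> [28, 8, 23, 20, 14, 10, 15]
Final stack (bottom to top): [28, 8, 23, 20, 14, 10, 15]


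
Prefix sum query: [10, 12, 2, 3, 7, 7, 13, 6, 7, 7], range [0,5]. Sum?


Prefix sums: [0, 10, 22, 24, 27, 34, 41, 54, 60, 67, 74]
Sum[0..5] = prefix[6] - prefix[0] = 41 - 0 = 41


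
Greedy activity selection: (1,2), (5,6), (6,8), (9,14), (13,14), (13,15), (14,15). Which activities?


Greedy: pick earliest-ending, then skip overlaps.
Selected (5 activities): [(1, 2), (5, 6), (6, 8), (9, 14), (14, 15)]


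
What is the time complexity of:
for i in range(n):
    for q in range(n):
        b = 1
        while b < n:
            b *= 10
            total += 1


Per nesting level: O(n) * O(n) * O(log n) = O(n^2 log n)
Complexity: O(n^2 log n)


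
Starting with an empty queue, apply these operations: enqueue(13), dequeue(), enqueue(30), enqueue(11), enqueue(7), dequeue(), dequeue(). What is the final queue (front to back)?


enqueue(13) -> [13]
dequeue() returns 13 -> []
enqueue(30) -> [30]
enqueue(11) -> [30, 11]
enqueue(7) -> [30, 11, 7]
dequeue() returns 30 -> [11, 7]
dequeue() returns 11 -> [7]
Final queue (front to back): [7]


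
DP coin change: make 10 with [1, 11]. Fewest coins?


dp[0]=0; dp[i]=1+min(dp[i-c] for c in coins)
...dp[5]=5, dp[6]=6, dp[7]=7, dp[8]=8, dp[9]=9, dp[10]=10
Minimum coins for 10 = 10


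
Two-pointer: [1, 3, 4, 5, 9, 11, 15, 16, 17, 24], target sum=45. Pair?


Two pointers: lo=0, hi=9
No pair sums to 45


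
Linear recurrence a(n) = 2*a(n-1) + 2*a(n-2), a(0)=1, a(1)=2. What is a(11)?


Build bottom-up:
...a(9)=6688, a(10)=18272, a(11)=2*18272+2*6688=49920


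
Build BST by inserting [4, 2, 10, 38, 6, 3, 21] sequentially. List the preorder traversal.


Root = 4; build tree by BST insertion.
Preorder traversal: [4, 2, 3, 10, 6, 38, 21]


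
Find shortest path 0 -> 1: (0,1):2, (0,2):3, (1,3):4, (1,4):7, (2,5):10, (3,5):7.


Dijkstra from 0:
Distances: {0: 0, 1: 2, 2: 3, 3: 6, 4: 9, 5: 13}
Shortest distance to 1 = 2, path = [0, 1]


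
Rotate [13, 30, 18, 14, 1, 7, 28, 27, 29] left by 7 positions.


Left rotate by 7: [27, 29, 13, 30, 18, 14, 1, 7, 28]


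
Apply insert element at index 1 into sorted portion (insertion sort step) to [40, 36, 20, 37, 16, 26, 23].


After one pass: [36, 40, 20, 37, 16, 26, 23]


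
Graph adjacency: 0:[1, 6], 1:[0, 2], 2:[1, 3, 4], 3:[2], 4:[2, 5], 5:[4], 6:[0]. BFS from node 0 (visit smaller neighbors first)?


BFS queue: start with [0]
Visit order: [0, 1, 6, 2, 3, 4, 5]


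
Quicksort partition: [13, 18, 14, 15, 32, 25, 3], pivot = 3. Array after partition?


Elements <= 3 go left of pivot.
Result: [3, 18, 14, 15, 32, 25, 13], pivot at index 0


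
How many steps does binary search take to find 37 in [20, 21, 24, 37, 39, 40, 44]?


Search for 37:
[0,6] mid=3 arr[3]=37
Total: 1 comparisons


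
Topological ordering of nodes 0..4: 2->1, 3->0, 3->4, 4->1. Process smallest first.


Kahn's algorithm, process smallest node first
Order: [2, 3, 0, 4, 1]


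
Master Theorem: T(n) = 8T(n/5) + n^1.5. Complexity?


a=8, b=5, c=1.5. log_5(8)=1.292 < c=1.5. Case 3: O(n^c) = O(n^1.500)
Complexity: O(n^1.500)


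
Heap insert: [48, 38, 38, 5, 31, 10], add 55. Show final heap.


Append 55: [48, 38, 38, 5, 31, 10, 55]
Bubble up: swap idx 6(55) with idx 2(38); swap idx 2(55) with idx 0(48)
Result: [55, 38, 48, 5, 31, 10, 38]


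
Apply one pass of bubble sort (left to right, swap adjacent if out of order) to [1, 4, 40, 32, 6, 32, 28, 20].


After one pass: [1, 4, 32, 6, 32, 28, 20, 40]


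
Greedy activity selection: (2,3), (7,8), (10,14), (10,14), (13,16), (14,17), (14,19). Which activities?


Greedy: pick earliest-ending, then skip overlaps.
Selected (4 activities): [(2, 3), (7, 8), (10, 14), (14, 17)]


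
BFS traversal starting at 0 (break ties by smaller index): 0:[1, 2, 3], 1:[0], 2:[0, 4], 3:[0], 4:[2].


BFS queue: start with [0]
Visit order: [0, 1, 2, 3, 4]


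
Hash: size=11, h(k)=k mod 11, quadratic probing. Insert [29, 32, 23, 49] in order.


Insertions: 29->slot 7; 32->slot 10; 23->slot 1; 49->slot 5
Table: [None, 23, None, None, None, 49, None, 29, None, None, 32]


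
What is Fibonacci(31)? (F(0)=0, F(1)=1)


F(n)=F(n-1)+F(n-2)
...F(29)=514229, F(30)=832040, F(31)=1346269


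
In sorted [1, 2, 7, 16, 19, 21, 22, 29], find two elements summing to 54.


Two pointers: lo=0, hi=7
No pair sums to 54


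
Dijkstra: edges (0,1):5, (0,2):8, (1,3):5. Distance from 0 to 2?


Dijkstra from 0:
Distances: {0: 0, 1: 5, 2: 8, 3: 10}
Shortest distance to 2 = 8, path = [0, 2]


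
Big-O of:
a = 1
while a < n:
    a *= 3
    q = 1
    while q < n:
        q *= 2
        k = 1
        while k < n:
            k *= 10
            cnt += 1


Per nesting level: O(log n) * O(log n) * O(log n) = O((log n)^3)
Complexity: O((log n)^3)


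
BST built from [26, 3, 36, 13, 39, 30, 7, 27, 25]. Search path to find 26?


BST root = 26
Search for 26: compare at each node
Path: [26]


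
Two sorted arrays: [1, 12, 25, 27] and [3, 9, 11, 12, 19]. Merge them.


Compare heads, take smaller each step.
Merged: [1, 3, 9, 11, 12, 12, 19, 25, 27]


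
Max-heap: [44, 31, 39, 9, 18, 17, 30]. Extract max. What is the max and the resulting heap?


Max = 44
Replace root with last, heapify down
Resulting heap: [39, 31, 30, 9, 18, 17]


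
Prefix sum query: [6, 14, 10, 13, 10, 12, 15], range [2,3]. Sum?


Prefix sums: [0, 6, 20, 30, 43, 53, 65, 80]
Sum[2..3] = prefix[4] - prefix[2] = 43 - 20 = 23


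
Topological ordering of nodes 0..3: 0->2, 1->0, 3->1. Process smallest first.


Kahn's algorithm, process smallest node first
Order: [3, 1, 0, 2]


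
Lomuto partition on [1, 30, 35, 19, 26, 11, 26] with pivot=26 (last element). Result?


Elements <= 26 go left of pivot.
Result: [1, 19, 26, 11, 26, 30, 35], pivot at index 4


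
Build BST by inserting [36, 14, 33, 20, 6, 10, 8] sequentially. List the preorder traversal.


Root = 36; build tree by BST insertion.
Preorder traversal: [36, 14, 6, 10, 8, 33, 20]


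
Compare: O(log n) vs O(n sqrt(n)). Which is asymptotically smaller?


logarithmic grows slower than n^1.5
O(log n) is asymptotically smaller; O(n sqrt(n)) grows faster


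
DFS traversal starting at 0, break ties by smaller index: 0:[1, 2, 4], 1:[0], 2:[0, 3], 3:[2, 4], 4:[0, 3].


DFS stack-based: start with [0]
Visit order: [0, 1, 2, 3, 4]


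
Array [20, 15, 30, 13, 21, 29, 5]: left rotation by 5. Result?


Left rotate by 5: [29, 5, 20, 15, 30, 13, 21]


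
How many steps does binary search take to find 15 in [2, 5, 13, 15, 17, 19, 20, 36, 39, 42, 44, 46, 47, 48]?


Search for 15:
[0,13] mid=6 arr[6]=20
[0,5] mid=2 arr[2]=13
[3,5] mid=4 arr[4]=17
[3,3] mid=3 arr[3]=15
Total: 4 comparisons


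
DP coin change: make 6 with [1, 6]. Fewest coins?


dp[0]=0; dp[i]=1+min(dp[i-c] for c in coins)
...dp[1]=1, dp[2]=2, dp[3]=3, dp[4]=4, dp[5]=5, dp[6]=1
Minimum coins for 6 = 1


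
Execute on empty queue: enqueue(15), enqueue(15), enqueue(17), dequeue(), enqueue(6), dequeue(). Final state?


enqueue(15) -> [15]
enqueue(15) -> [15, 15]
enqueue(17) -> [15, 15, 17]
dequeue() returns 15 -> [15, 17]
enqueue(6) -> [15, 17, 6]
dequeue() returns 15 -> [17, 6]
Final queue (front to back): [17, 6]


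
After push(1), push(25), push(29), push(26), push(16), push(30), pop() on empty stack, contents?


push(1) -> [1]
push(25) -> [1, 25]
push(29) -> [1, 25, 29]
push(26) -> [1, 25, 29, 26]
push(16) -> [1, 25, 29, 26, 16]
push(30) -> [1, 25, 29, 26, 16, 30]
pop() returns 30 -> [1, 25, 29, 26, 16]
Final stack (bottom to top): [1, 25, 29, 26, 16]


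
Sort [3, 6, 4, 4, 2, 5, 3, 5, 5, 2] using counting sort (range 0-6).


Count array: [0, 0, 2, 2, 2, 3, 1]
Reconstruct: [2, 2, 3, 3, 4, 4, 5, 5, 5, 6]


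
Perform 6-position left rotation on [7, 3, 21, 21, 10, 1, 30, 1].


Left rotate by 6: [30, 1, 7, 3, 21, 21, 10, 1]


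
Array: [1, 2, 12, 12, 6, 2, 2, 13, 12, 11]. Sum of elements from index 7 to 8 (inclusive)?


Prefix sums: [0, 1, 3, 15, 27, 33, 35, 37, 50, 62, 73]
Sum[7..8] = prefix[9] - prefix[7] = 62 - 37 = 25


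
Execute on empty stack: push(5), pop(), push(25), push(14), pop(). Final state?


push(5) -> [5]
pop() returns 5 -> []
push(25) -> [25]
push(14) -> [25, 14]
pop() returns 14 -> [25]
Final stack (bottom to top): [25]


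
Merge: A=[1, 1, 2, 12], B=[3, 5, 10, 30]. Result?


Compare heads, take smaller each step.
Merged: [1, 1, 2, 3, 5, 10, 12, 30]


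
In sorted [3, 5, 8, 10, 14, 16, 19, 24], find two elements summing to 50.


Two pointers: lo=0, hi=7
No pair sums to 50


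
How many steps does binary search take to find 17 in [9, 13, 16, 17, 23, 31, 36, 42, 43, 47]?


Search for 17:
[0,9] mid=4 arr[4]=23
[0,3] mid=1 arr[1]=13
[2,3] mid=2 arr[2]=16
[3,3] mid=3 arr[3]=17
Total: 4 comparisons


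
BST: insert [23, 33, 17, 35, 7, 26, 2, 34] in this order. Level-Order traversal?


Root = 23; build tree by BST insertion.
Level-Order traversal: [23, 17, 33, 7, 26, 35, 2, 34]


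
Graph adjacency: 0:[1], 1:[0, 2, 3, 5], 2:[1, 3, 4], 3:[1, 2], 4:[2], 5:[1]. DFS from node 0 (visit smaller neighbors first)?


DFS stack-based: start with [0]
Visit order: [0, 1, 2, 3, 4, 5]


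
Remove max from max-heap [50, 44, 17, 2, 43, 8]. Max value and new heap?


Max = 50
Replace root with last, heapify down
Resulting heap: [44, 43, 17, 2, 8]
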